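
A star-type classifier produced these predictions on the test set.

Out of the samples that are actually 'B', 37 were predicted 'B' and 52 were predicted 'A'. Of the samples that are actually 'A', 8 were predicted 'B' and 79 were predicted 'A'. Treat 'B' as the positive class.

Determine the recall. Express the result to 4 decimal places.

0.4157

Recall = TP/(TP+FN) = 37/(37+52) = 37/89 = 0.4157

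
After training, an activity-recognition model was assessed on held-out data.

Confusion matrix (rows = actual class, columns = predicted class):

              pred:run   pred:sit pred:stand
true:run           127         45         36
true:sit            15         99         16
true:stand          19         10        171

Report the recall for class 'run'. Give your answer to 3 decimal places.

0.611

recall = TP/(TP+FN).
run: TP=127, FN=45+36=81 → 127/208 = 0.6106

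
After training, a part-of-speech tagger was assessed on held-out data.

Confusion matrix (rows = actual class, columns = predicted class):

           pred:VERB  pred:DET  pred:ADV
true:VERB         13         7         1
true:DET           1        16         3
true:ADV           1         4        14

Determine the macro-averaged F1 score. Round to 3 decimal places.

Per-class F1 score (2·TP/(2·TP+FP+FN)):
  VERB: TP=13, FP=1+1=2, FN=7+1=8 → 26/36 = 0.7222
  DET: TP=16, FP=7+4=11, FN=1+3=4 → 32/47 = 0.6809
  ADV: TP=14, FP=1+3=4, FN=1+4=5 → 28/37 = 0.7568
Macro-F1 score = mean = (0.7222 + 0.6809 + 0.7568) / 3 = 0.720

0.720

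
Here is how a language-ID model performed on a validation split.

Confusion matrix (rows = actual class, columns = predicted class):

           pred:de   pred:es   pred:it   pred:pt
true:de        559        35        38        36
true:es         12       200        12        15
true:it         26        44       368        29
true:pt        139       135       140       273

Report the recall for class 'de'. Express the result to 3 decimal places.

0.837

Treat 'de' as positive and all other classes as negative.
recall = TP/(TP+FN).
de: TP=559, FN=35+38+36=109 → 559/668 = 0.8368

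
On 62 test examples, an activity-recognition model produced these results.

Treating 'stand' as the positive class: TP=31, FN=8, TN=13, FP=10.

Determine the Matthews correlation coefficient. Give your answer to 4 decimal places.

0.3675

MCC = (TP·TN − FP·FN) / √((TP+FP)(TP+FN)(TN+FP)(TN+FN))
Numerator = 31·13 − 10·8 = 323
Denominator = √(41·39·23·21) = √772317 = 878.8157
MCC = 323 / 878.8157 = 0.3675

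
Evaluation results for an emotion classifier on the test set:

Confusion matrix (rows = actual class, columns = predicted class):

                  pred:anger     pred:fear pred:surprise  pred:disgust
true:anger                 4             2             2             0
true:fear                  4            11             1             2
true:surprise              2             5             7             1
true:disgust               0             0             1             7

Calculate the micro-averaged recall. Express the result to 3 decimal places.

0.592

Micro-averaging pools counts across classes: ΣTP=29, ΣFP=20, ΣFN=20.
Micro-recall = TP/(TP+FN) on pooled counts = 0.592 (equals overall accuracy in single-label multiclass).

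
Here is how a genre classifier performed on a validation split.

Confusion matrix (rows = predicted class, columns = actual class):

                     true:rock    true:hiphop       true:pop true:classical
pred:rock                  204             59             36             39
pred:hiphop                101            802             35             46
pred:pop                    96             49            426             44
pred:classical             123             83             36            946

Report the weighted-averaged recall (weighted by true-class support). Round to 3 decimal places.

Per-class recall (TP/(TP+FN)):
  rock: TP=204, FN=101+96+123=320 → 204/524 = 0.3893
  hiphop: TP=802, FN=59+49+83=191 → 802/993 = 0.8077
  pop: TP=426, FN=36+35+36=107 → 426/533 = 0.7992
  classical: TP=946, FN=39+46+44=129 → 946/1075 = 0.8800
Weighted-recall = Σ (supportᵢ/N)·recallᵢ with N=3125: (524/3125)·0.3893 + (993/3125)·0.8077 + (533/3125)·0.7992 + (1075/3125)·0.8800 = 0.761

0.761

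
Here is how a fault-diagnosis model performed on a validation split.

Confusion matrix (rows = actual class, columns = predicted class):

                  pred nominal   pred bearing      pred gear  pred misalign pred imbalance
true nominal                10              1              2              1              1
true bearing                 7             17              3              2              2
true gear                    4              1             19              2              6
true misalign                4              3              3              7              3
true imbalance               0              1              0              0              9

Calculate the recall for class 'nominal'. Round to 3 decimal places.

0.667

recall = TP/(TP+FN).
nominal: TP=10, FN=1+2+1+1=5 → 10/15 = 0.6667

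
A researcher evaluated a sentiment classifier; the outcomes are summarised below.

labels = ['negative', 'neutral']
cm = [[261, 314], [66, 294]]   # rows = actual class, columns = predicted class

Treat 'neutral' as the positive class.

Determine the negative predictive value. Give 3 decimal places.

0.798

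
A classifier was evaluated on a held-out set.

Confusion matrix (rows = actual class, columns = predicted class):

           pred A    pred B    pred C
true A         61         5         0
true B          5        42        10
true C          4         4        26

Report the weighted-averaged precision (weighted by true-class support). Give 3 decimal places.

0.822

Per-class precision (TP/(TP+FP)):
  A: TP=61, FP=5+4=9 → 61/70 = 0.8714
  B: TP=42, FP=5+4=9 → 42/51 = 0.8235
  C: TP=26, FP=0+10=10 → 26/36 = 0.7222
Weighted-precision = Σ (supportᵢ/N)·precisionᵢ with N=157: (66/157)·0.8714 + (57/157)·0.8235 + (34/157)·0.7222 = 0.822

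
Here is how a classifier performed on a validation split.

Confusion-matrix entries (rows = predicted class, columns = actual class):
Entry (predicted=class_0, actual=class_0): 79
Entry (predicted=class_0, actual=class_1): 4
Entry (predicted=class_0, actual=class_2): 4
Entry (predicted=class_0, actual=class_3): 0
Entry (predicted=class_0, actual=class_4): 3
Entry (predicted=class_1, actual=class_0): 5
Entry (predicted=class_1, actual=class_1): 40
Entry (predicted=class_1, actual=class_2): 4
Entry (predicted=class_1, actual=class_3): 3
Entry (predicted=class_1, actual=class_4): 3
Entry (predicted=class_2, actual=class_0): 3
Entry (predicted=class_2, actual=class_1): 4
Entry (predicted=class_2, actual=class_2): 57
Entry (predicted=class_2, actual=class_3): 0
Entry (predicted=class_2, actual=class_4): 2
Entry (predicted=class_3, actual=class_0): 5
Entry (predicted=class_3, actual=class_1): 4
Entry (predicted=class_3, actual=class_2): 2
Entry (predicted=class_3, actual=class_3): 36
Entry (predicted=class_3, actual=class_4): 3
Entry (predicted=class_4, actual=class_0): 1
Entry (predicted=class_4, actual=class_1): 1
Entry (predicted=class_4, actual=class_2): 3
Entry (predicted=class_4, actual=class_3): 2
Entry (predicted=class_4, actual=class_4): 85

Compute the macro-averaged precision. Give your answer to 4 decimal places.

Per-class precision (TP/(TP+FP)):
  class_0: TP=79, FP=4+4+0+3=11 → 79/90 = 0.87778
  class_1: TP=40, FP=5+4+3+3=15 → 40/55 = 0.72727
  class_2: TP=57, FP=3+4+0+2=9 → 57/66 = 0.86364
  class_3: TP=36, FP=5+4+2+3=14 → 36/50 = 0.72000
  class_4: TP=85, FP=1+1+3+2=7 → 85/92 = 0.92391
Macro-precision = mean = (0.87778 + 0.72727 + 0.86364 + 0.72000 + 0.92391) / 5 = 0.8225

0.8225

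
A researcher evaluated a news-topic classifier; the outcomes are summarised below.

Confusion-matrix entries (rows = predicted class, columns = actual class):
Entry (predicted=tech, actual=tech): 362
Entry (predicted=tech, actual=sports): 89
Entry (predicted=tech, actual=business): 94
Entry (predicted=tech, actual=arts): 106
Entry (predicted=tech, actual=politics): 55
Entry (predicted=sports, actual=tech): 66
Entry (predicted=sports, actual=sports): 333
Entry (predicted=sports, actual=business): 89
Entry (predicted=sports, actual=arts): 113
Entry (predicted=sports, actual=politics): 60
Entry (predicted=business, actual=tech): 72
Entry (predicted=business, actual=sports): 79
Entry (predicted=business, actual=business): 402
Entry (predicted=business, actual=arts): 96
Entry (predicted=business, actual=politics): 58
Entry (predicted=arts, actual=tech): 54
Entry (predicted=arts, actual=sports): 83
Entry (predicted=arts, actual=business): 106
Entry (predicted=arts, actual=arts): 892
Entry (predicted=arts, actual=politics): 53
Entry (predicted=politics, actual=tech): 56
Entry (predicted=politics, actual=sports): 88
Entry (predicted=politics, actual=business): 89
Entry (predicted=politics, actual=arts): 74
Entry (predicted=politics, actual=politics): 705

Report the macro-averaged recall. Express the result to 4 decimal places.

0.6116

Per-class recall (TP/(TP+FN)):
  tech: TP=362, FN=66+72+54+56=248 → 362/610 = 0.59344
  sports: TP=333, FN=89+79+83+88=339 → 333/672 = 0.49554
  business: TP=402, FN=94+89+106+89=378 → 402/780 = 0.51538
  arts: TP=892, FN=106+113+96+74=389 → 892/1281 = 0.69633
  politics: TP=705, FN=55+60+58+53=226 → 705/931 = 0.75725
Macro-recall = mean = (0.59344 + 0.49554 + 0.51538 + 0.69633 + 0.75725) / 5 = 0.6116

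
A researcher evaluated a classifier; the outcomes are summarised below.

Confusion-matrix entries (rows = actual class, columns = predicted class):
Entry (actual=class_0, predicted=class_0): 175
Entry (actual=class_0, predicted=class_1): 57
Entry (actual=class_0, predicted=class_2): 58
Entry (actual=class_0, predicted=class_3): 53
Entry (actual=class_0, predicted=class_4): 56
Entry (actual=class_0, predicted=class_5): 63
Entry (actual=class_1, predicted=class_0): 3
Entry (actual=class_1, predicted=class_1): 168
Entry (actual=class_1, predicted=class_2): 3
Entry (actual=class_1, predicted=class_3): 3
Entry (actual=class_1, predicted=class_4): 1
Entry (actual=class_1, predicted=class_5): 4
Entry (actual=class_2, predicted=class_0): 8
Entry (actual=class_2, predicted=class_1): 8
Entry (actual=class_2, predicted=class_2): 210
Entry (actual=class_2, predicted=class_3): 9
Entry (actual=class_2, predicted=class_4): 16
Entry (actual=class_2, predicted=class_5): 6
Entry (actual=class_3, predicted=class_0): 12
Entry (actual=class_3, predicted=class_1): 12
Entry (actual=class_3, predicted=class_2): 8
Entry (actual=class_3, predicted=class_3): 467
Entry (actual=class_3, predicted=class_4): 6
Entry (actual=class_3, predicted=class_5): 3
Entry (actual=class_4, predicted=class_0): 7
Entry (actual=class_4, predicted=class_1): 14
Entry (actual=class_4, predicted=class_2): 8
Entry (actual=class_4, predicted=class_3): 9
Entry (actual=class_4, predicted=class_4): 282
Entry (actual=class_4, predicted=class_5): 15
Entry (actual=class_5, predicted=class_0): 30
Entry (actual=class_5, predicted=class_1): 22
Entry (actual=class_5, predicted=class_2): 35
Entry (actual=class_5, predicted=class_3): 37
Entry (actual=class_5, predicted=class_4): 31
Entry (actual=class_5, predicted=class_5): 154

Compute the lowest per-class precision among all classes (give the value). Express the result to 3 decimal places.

0.598

Per-class precision (TP/(TP+FP)):
  class_0: TP=175, FP=3+8+12+7+30=60 → 175/235 = 0.7447
  class_1: TP=168, FP=57+8+12+14+22=113 → 168/281 = 0.5979
  class_2: TP=210, FP=58+3+8+8+35=112 → 210/322 = 0.6522
  class_3: TP=467, FP=53+3+9+9+37=111 → 467/578 = 0.8080
  class_4: TP=282, FP=56+1+16+6+31=110 → 282/392 = 0.7194
  class_5: TP=154, FP=63+4+6+3+15=91 → 154/245 = 0.6286
Lowest is class 'class_1' with precision = 0.598.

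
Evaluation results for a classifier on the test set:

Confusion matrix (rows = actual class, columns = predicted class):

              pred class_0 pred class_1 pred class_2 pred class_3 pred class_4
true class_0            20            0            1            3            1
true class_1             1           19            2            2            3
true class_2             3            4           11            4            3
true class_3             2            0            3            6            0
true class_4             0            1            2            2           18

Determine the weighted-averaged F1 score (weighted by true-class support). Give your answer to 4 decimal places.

0.6684

Per-class F1 score (2·TP/(2·TP+FP+FN)):
  class_0: TP=20, FP=1+3+2+0=6, FN=0+1+3+1=5 → 40/51 = 0.78431
  class_1: TP=19, FP=0+4+0+1=5, FN=1+2+2+3=8 → 38/51 = 0.74510
  class_2: TP=11, FP=1+2+3+2=8, FN=3+4+4+3=14 → 22/44 = 0.50000
  class_3: TP=6, FP=3+2+4+2=11, FN=2+0+3+0=5 → 12/28 = 0.42857
  class_4: TP=18, FP=1+3+3+0=7, FN=0+1+2+2=5 → 36/48 = 0.75000
Weighted-F1 score = Σ (supportᵢ/N)·F1 scoreᵢ with N=111: (25/111)·0.78431 + (27/111)·0.74510 + (25/111)·0.50000 + (11/111)·0.42857 + (23/111)·0.75000 = 0.6684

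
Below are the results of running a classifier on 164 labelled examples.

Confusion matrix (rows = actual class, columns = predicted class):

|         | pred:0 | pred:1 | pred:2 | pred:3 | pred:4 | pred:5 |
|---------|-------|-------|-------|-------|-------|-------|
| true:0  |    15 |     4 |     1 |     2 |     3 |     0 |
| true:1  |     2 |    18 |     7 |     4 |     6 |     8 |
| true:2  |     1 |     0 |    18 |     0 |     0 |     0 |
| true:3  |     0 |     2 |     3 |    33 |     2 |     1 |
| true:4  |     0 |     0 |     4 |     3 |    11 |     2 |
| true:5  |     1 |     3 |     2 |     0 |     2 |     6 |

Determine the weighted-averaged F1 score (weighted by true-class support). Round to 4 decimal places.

0.6112

Per-class F1 score (2·TP/(2·TP+FP+FN)):
  0: TP=15, FP=2+1+0+0+1=4, FN=4+1+2+3+0=10 → 30/44 = 0.68182
  1: TP=18, FP=4+0+2+0+3=9, FN=2+7+4+6+8=27 → 36/72 = 0.50000
  2: TP=18, FP=1+7+3+4+2=17, FN=1+0+0+0+0=1 → 36/54 = 0.66667
  3: TP=33, FP=2+4+0+3+0=9, FN=0+2+3+2+1=8 → 66/83 = 0.79518
  4: TP=11, FP=3+6+0+2+2=13, FN=0+0+4+3+2=9 → 22/44 = 0.50000
  5: TP=6, FP=0+8+0+1+2=11, FN=1+3+2+0+2=8 → 12/31 = 0.38710
Weighted-F1 score = Σ (supportᵢ/N)·F1 scoreᵢ with N=164: (25/164)·0.68182 + (45/164)·0.50000 + (19/164)·0.66667 + (41/164)·0.79518 + (20/164)·0.50000 + (14/164)·0.38710 = 0.6112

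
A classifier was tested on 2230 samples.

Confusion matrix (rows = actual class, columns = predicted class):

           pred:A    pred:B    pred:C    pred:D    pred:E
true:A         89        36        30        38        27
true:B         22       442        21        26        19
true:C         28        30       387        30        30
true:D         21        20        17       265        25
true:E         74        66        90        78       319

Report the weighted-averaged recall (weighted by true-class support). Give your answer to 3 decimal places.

Per-class recall (TP/(TP+FN)):
  A: TP=89, FN=36+30+38+27=131 → 89/220 = 0.4045
  B: TP=442, FN=22+21+26+19=88 → 442/530 = 0.8340
  C: TP=387, FN=28+30+30+30=118 → 387/505 = 0.7663
  D: TP=265, FN=21+20+17+25=83 → 265/348 = 0.7615
  E: TP=319, FN=74+66+90+78=308 → 319/627 = 0.5088
Weighted-recall = Σ (supportᵢ/N)·recallᵢ with N=2230: (220/2230)·0.4045 + (530/2230)·0.8340 + (505/2230)·0.7663 + (348/2230)·0.7615 + (627/2230)·0.5088 = 0.674

0.674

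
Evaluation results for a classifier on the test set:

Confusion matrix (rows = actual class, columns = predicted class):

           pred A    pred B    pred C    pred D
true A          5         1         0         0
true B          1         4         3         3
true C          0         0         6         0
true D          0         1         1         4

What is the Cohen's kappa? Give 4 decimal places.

0.5447

Observed agreement pₒ = trace/N = 19/29 = 0.65517
Expected agreement pₑ = Σ (rowᵢ·colᵢ)/N² = (6·6 + 11·6 + 6·10 + 6·7)/29² = 0.24257
κ = (pₒ − pₑ)/(1 − pₑ) = (0.65517 − 0.24257)/(1 − 0.24257) = 0.5447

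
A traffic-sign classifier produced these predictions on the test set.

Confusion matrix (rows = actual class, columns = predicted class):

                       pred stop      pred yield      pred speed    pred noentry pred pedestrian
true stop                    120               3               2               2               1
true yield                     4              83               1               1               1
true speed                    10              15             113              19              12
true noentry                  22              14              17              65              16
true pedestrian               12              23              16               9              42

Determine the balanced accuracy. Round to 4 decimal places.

Balanced accuracy = mean of per-class recall.
  stop: recall = 120/128 = 0.93750
  yield: recall = 83/90 = 0.92222
  speed: recall = 113/169 = 0.66864
  noentry: recall = 65/134 = 0.48507
  pedestrian: recall = 42/102 = 0.41176
Mean = (0.93750 + 0.92222 + 0.66864 + 0.48507 + 0.41176) / 5 = 0.6850

0.6850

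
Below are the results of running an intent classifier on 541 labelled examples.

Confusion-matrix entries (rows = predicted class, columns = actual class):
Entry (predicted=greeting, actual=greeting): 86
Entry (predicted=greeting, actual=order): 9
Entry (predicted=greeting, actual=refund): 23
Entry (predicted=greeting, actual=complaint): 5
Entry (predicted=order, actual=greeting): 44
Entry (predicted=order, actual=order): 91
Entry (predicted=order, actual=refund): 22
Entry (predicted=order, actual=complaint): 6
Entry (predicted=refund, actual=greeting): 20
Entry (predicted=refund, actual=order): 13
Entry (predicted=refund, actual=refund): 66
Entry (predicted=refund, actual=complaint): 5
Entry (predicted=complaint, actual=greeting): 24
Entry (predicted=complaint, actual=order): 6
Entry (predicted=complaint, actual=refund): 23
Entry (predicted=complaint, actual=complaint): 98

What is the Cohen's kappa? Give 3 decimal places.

0.510

Observed agreement pₒ = trace/N = 341/541 = 0.6303
Expected agreement pₑ = Σ (rowᵢ·colᵢ)/N² = (174·123 + 119·163 + 134·104 + 114·151)/541² = 0.2458
κ = (pₒ − pₑ)/(1 − pₑ) = (0.6303 − 0.2458)/(1 − 0.2458) = 0.510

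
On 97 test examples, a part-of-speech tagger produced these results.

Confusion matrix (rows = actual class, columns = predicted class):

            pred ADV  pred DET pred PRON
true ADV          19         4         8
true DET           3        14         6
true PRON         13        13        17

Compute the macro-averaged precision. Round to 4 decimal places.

Per-class precision (TP/(TP+FP)):
  ADV: TP=19, FP=3+13=16 → 19/35 = 0.54286
  DET: TP=14, FP=4+13=17 → 14/31 = 0.45161
  PRON: TP=17, FP=8+6=14 → 17/31 = 0.54839
Macro-precision = mean = (0.54286 + 0.45161 + 0.54839) / 3 = 0.5143

0.5143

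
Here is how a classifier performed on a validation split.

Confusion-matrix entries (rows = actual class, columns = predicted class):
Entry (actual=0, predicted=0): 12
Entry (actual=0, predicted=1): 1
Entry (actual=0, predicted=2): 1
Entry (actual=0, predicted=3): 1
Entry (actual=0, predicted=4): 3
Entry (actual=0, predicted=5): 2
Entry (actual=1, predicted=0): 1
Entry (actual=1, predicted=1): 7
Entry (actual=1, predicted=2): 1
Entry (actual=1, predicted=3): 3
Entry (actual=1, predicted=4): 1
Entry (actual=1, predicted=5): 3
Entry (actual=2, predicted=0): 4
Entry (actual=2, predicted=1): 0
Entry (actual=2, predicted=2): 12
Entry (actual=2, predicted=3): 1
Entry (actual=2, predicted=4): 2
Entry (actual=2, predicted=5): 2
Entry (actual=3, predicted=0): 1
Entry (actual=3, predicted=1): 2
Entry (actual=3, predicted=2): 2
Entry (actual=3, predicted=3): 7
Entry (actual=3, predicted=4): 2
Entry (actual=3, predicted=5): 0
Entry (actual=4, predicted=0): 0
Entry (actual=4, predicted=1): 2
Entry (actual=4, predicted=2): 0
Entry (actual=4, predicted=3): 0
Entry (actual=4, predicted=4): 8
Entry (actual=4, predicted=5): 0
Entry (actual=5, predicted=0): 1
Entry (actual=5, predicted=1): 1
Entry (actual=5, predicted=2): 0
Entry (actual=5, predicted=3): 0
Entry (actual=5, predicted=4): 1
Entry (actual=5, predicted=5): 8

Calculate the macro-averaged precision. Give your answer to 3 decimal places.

Per-class precision (TP/(TP+FP)):
  0: TP=12, FP=1+4+1+0+1=7 → 12/19 = 0.6316
  1: TP=7, FP=1+0+2+2+1=6 → 7/13 = 0.5385
  2: TP=12, FP=1+1+2+0+0=4 → 12/16 = 0.7500
  3: TP=7, FP=1+3+1+0+0=5 → 7/12 = 0.5833
  4: TP=8, FP=3+1+2+2+1=9 → 8/17 = 0.4706
  5: TP=8, FP=2+3+2+0+0=7 → 8/15 = 0.5333
Macro-precision = mean = (0.6316 + 0.5385 + 0.7500 + 0.5833 + 0.4706 + 0.5333) / 6 = 0.585

0.585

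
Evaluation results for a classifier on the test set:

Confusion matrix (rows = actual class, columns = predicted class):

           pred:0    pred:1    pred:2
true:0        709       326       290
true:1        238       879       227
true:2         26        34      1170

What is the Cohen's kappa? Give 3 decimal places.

Observed agreement pₒ = trace/N = 2758/3899 = 0.7074
Expected agreement pₑ = Σ (rowᵢ·colᵢ)/N² = (1325·973 + 1344·1239 + 1230·1687)/3899² = 0.3308
κ = (pₒ − pₑ)/(1 − pₑ) = (0.7074 − 0.3308)/(1 − 0.3308) = 0.563

0.563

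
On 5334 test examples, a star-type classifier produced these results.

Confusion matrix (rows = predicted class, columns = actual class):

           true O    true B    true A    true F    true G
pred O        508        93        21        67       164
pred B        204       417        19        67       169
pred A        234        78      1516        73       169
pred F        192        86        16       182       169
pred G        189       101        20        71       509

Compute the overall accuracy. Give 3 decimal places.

Accuracy = trace / total = (508+417+1516+182+509=3132) / 5334 = 3132/5334 = 0.587

0.587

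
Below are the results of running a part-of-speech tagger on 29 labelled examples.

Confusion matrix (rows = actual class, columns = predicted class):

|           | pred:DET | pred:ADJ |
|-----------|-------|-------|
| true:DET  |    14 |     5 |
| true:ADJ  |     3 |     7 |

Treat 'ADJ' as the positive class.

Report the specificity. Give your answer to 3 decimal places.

0.737

Specificity = TN/(TN+FP) = 14/(14+5) = 0.737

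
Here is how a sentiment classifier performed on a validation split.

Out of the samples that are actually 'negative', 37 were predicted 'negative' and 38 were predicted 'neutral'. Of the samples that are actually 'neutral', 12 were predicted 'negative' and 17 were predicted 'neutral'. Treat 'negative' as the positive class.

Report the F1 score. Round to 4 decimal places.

Precision = TP/(TP+FP) = 37/49 = 0.7551
Recall = TP/(TP+FN) = 37/75 = 0.4933
F1 = 2·TP/(2·TP+FP+FN) = 74/124 = 0.5968

0.5968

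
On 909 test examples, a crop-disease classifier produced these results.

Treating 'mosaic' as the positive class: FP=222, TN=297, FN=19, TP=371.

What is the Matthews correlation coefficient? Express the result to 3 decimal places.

MCC = (TP·TN − FP·FN) / √((TP+FP)(TP+FN)(TN+FP)(TN+FN))
Numerator = 371·297 − 222·19 = 105969
Denominator = √(593·390·519·316) = √37929205080 = 194754.2171
MCC = 105969 / 194754.2171 = 0.544

0.544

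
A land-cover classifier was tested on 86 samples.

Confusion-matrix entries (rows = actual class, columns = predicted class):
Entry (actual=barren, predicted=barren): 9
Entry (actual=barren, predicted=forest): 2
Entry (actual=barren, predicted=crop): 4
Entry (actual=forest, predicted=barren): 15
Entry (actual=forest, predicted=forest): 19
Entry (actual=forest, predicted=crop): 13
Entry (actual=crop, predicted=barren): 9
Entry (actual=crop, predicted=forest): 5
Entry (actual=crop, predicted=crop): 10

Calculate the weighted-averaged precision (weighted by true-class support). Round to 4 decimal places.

0.5503

Per-class precision (TP/(TP+FP)):
  barren: TP=9, FP=15+9=24 → 9/33 = 0.27273
  forest: TP=19, FP=2+5=7 → 19/26 = 0.73077
  crop: TP=10, FP=4+13=17 → 10/27 = 0.37037
Weighted-precision = Σ (supportᵢ/N)·precisionᵢ with N=86: (15/86)·0.27273 + (47/86)·0.73077 + (24/86)·0.37037 = 0.5503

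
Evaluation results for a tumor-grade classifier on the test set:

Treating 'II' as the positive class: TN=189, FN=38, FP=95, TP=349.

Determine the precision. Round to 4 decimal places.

Precision = TP/(TP+FP) = 349/(349+95) = 349/444 = 0.7860

0.7860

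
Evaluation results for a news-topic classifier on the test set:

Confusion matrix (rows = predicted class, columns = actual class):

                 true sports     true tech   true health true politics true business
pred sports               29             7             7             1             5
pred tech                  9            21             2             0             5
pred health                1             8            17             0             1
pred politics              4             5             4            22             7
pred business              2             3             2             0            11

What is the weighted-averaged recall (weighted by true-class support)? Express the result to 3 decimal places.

0.578

Per-class recall (TP/(TP+FN)):
  sports: TP=29, FN=9+1+4+2=16 → 29/45 = 0.6444
  tech: TP=21, FN=7+8+5+3=23 → 21/44 = 0.4773
  health: TP=17, FN=7+2+4+2=15 → 17/32 = 0.5313
  politics: TP=22, FN=1+0+0+0=1 → 22/23 = 0.9565
  business: TP=11, FN=5+5+1+7=18 → 11/29 = 0.3793
Weighted-recall = Σ (supportᵢ/N)·recallᵢ with N=173: (45/173)·0.6444 + (44/173)·0.4773 + (32/173)·0.5313 + (23/173)·0.9565 + (29/173)·0.3793 = 0.578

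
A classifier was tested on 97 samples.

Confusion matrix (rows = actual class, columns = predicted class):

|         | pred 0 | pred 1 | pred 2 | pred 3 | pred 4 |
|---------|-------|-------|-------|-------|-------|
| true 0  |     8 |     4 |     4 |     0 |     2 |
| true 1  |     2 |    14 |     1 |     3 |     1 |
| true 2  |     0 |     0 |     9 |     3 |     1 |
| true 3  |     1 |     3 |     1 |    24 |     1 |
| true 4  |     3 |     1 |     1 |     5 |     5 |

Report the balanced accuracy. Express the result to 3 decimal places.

0.587

Balanced accuracy = mean of per-class recall.
  0: recall = 8/18 = 0.4444
  1: recall = 14/21 = 0.6667
  2: recall = 9/13 = 0.6923
  3: recall = 24/30 = 0.8000
  4: recall = 5/15 = 0.3333
Mean = (0.4444 + 0.6667 + 0.6923 + 0.8000 + 0.3333) / 5 = 0.587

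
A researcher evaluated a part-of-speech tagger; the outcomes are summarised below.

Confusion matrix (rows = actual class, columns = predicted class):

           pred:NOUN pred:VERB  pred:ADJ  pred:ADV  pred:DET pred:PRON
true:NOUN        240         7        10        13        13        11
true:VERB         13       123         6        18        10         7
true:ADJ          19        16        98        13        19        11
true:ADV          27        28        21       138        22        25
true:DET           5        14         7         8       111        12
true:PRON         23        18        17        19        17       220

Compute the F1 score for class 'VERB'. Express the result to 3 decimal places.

Treat 'VERB' as positive and all other classes as negative.
F1 score = 2·TP/(2·TP+FP+FN).
VERB: TP=123, FP=7+16+28+14+18=83, FN=13+6+18+10+7=54 → 246/383 = 0.6423

0.642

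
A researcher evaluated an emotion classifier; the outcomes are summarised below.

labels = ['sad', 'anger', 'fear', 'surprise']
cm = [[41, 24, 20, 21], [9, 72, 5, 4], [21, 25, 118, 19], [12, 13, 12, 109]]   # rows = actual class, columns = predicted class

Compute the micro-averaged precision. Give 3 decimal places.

Micro-averaging pools counts across classes: ΣTP=340, ΣFP=185, ΣFN=185.
Micro-precision = TP/(TP+FP) on pooled counts = 0.648 (equals overall accuracy in single-label multiclass).

0.648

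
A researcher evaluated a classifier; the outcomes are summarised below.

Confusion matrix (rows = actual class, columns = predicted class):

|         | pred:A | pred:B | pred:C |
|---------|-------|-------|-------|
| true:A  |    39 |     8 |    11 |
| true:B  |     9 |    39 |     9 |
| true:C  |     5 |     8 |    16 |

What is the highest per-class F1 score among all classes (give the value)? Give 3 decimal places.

Per-class F1 score (2·TP/(2·TP+FP+FN)):
  A: TP=39, FP=9+5=14, FN=8+11=19 → 78/111 = 0.7027
  B: TP=39, FP=8+8=16, FN=9+9=18 → 78/112 = 0.6964
  C: TP=16, FP=11+9=20, FN=5+8=13 → 32/65 = 0.4923
Highest is class 'A' with F1 score = 0.703.

0.703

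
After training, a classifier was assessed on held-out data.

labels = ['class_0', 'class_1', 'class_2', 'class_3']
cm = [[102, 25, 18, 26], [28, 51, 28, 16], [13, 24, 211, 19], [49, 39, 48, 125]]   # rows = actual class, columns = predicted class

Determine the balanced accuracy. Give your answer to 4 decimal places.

Balanced accuracy = mean of per-class recall.
  class_0: recall = 102/171 = 0.59649
  class_1: recall = 51/123 = 0.41463
  class_2: recall = 211/267 = 0.79026
  class_3: recall = 125/261 = 0.47893
Mean = (0.59649 + 0.41463 + 0.79026 + 0.47893) / 4 = 0.5701

0.5701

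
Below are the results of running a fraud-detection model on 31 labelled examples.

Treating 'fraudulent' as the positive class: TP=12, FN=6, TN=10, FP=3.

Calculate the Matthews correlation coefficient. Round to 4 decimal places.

0.4304

MCC = (TP·TN − FP·FN) / √((TP+FP)(TP+FN)(TN+FP)(TN+FN))
Numerator = 12·10 − 3·6 = 102
Denominator = √(15·18·13·16) = √56160 = 236.9810
MCC = 102 / 236.9810 = 0.4304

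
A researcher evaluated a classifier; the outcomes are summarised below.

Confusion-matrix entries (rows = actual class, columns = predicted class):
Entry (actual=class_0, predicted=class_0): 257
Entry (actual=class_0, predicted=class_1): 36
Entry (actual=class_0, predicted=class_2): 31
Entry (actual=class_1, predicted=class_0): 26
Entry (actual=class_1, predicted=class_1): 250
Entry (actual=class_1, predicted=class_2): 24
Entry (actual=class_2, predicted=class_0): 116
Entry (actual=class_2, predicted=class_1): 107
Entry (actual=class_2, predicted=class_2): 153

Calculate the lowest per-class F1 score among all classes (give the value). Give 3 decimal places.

Per-class F1 score (2·TP/(2·TP+FP+FN)):
  class_0: TP=257, FP=26+116=142, FN=36+31=67 → 514/723 = 0.7109
  class_1: TP=250, FP=36+107=143, FN=26+24=50 → 500/693 = 0.7215
  class_2: TP=153, FP=31+24=55, FN=116+107=223 → 306/584 = 0.5240
Lowest is class 'class_2' with F1 score = 0.524.

0.524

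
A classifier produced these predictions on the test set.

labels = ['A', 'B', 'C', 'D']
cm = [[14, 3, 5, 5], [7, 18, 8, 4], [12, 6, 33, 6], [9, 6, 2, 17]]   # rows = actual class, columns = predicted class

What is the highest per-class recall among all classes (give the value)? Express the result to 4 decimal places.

Per-class recall (TP/(TP+FN)):
  A: TP=14, FN=3+5+5=13 → 14/27 = 0.51852
  B: TP=18, FN=7+8+4=19 → 18/37 = 0.48649
  C: TP=33, FN=12+6+6=24 → 33/57 = 0.57895
  D: TP=17, FN=9+6+2=17 → 17/34 = 0.50000
Highest is class 'C' with recall = 0.5789.

0.5789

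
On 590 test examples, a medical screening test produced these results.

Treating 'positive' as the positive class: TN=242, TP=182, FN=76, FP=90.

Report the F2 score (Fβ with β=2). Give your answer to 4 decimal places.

0.6979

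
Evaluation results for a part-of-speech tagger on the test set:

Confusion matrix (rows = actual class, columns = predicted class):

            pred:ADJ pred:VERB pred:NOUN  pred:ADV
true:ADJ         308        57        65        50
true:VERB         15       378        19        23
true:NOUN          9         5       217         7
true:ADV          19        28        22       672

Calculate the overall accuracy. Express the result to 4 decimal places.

0.8316

Accuracy = trace / total = (308+378+217+672=1575) / 1894 = 1575/1894 = 0.8316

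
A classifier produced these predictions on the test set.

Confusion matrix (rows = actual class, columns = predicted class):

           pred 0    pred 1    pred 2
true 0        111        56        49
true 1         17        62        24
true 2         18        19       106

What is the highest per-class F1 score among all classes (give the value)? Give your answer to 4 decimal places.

0.6584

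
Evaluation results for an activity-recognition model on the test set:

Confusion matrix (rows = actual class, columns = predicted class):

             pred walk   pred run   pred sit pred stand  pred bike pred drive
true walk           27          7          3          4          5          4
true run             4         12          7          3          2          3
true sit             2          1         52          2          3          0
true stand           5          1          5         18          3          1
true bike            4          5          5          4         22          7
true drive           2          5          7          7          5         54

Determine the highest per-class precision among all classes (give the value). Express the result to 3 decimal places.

0.783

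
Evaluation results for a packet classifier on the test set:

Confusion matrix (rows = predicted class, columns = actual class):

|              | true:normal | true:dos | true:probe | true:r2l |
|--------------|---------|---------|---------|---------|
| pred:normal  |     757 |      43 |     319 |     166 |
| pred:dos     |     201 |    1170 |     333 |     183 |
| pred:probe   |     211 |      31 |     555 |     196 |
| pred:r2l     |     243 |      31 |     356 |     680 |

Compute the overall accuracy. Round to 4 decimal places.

Accuracy = trace / total = (757+1170+555+680=3162) / 5475 = 3162/5475 = 0.5775

0.5775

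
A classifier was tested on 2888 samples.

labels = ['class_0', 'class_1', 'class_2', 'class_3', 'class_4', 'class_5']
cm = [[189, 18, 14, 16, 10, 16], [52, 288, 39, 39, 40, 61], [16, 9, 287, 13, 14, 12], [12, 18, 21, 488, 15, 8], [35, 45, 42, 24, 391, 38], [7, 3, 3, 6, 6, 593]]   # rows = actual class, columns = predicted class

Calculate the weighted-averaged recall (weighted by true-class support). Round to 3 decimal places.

0.774

Per-class recall (TP/(TP+FN)):
  class_0: TP=189, FN=18+14+16+10+16=74 → 189/263 = 0.7186
  class_1: TP=288, FN=52+39+39+40+61=231 → 288/519 = 0.5549
  class_2: TP=287, FN=16+9+13+14+12=64 → 287/351 = 0.8177
  class_3: TP=488, FN=12+18+21+15+8=74 → 488/562 = 0.8683
  class_4: TP=391, FN=35+45+42+24+38=184 → 391/575 = 0.6800
  class_5: TP=593, FN=7+3+3+6+6=25 → 593/618 = 0.9595
Weighted-recall = Σ (supportᵢ/N)·recallᵢ with N=2888: (263/2888)·0.7186 + (519/2888)·0.5549 + (351/2888)·0.8177 + (562/2888)·0.8683 + (575/2888)·0.6800 + (618/2888)·0.9595 = 0.774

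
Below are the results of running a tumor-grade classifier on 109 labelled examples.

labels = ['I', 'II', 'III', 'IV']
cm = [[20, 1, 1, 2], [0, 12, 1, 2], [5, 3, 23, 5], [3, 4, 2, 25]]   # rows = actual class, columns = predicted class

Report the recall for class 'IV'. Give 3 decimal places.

Take TP from the diagonal, FP from the rest of the 'IV' prediction marginal, FN from the rest of the 'IV' actual marginal.
recall = TP/(TP+FN).
IV: TP=25, FN=3+4+2=9 → 25/34 = 0.7353

0.735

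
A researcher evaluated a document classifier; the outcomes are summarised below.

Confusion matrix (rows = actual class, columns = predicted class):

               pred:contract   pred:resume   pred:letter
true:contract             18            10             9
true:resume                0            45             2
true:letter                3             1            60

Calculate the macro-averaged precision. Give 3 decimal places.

0.835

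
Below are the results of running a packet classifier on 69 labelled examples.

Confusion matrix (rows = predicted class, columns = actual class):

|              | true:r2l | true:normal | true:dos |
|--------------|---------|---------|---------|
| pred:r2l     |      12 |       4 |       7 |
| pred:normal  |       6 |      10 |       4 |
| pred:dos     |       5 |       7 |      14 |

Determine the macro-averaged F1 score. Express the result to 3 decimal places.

Per-class F1 score (2·TP/(2·TP+FP+FN)):
  r2l: TP=12, FP=4+7=11, FN=6+5=11 → 24/46 = 0.5217
  normal: TP=10, FP=6+4=10, FN=4+7=11 → 20/41 = 0.4878
  dos: TP=14, FP=5+7=12, FN=7+4=11 → 28/51 = 0.5490
Macro-F1 score = mean = (0.5217 + 0.4878 + 0.5490) / 3 = 0.520

0.520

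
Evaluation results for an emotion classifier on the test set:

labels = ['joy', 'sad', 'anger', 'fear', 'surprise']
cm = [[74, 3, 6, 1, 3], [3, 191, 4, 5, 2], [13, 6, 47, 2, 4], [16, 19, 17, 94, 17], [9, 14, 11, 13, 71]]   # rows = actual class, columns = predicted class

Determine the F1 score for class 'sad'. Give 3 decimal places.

0.872

Take TP from the diagonal, FP from the rest of the 'sad' prediction marginal, FN from the rest of the 'sad' actual marginal.
F1 score = 2·TP/(2·TP+FP+FN).
sad: TP=191, FP=3+6+19+14=42, FN=3+4+5+2=14 → 382/438 = 0.8721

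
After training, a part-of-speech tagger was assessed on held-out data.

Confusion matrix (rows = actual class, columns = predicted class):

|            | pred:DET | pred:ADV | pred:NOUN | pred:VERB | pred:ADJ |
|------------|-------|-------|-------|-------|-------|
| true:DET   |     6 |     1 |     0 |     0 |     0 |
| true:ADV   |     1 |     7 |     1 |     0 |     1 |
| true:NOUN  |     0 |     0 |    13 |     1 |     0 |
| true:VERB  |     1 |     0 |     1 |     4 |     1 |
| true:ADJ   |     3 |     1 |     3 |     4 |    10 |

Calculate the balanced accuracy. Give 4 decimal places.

0.7067

Balanced accuracy = mean of per-class recall.
  DET: recall = 6/7 = 0.85714
  ADV: recall = 7/10 = 0.70000
  NOUN: recall = 13/14 = 0.92857
  VERB: recall = 4/7 = 0.57143
  ADJ: recall = 10/21 = 0.47619
Mean = (0.85714 + 0.70000 + 0.92857 + 0.57143 + 0.47619) / 5 = 0.7067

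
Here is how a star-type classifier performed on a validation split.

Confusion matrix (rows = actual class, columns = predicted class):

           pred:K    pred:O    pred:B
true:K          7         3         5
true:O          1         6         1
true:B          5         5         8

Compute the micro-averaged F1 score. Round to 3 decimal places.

Micro-averaging pools counts across classes: ΣTP=21, ΣFP=20, ΣFN=20.
Micro-F1 score = 2·TP/(2·TP+FP+FN) on pooled counts = 0.512 (equals overall accuracy in single-label multiclass).

0.512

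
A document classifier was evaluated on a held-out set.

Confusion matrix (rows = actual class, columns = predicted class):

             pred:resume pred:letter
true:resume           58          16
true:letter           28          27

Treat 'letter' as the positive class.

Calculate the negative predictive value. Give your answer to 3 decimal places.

0.674

NPV = TN/(TN+FN) = 58/(58+28) = 0.674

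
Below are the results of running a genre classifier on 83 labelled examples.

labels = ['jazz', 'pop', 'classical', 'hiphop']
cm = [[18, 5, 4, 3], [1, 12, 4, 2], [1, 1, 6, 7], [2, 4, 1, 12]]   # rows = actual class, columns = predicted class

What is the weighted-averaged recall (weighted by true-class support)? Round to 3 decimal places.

0.578

Per-class recall (TP/(TP+FN)):
  jazz: TP=18, FN=5+4+3=12 → 18/30 = 0.6000
  pop: TP=12, FN=1+4+2=7 → 12/19 = 0.6316
  classical: TP=6, FN=1+1+7=9 → 6/15 = 0.4000
  hiphop: TP=12, FN=2+4+1=7 → 12/19 = 0.6316
Weighted-recall = Σ (supportᵢ/N)·recallᵢ with N=83: (30/83)·0.6000 + (19/83)·0.6316 + (15/83)·0.4000 + (19/83)·0.6316 = 0.578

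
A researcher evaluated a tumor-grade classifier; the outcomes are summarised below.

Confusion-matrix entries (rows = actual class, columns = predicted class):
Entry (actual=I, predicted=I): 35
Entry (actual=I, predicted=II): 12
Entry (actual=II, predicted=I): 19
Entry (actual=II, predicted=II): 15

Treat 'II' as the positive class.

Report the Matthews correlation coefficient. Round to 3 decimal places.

0.195

MCC = (TP·TN − FP·FN) / √((TP+FP)(TP+FN)(TN+FP)(TN+FN))
Numerator = 15·35 − 12·19 = 297
Denominator = √(27·34·47·54) = √2329884 = 1526.3958
MCC = 297 / 1526.3958 = 0.195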